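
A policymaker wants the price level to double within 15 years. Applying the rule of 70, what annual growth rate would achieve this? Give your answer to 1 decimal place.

roughly 4.7% annually

70 / 15 ≈ 4.67, so about 4.7% annually.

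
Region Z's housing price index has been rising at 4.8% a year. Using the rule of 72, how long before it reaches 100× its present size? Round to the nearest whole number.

Doubling time ≈ 72/4.8 = 15.00 years.
Reaching 100× takes log₂(100) ≈ 6.64 doublings.
6.64 × 15.00 ≈ 100 years.

≈ 100 years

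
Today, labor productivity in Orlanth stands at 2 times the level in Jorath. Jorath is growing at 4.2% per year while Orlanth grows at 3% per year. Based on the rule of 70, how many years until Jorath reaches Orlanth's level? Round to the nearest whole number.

approximately 58 years

The growth-rate gap is 4.2% − 3% = 1.2 percentage points.
So the ratio between them halves every 70/1.2 ≈ 58.33 years.
A 2 times gap closes after 1 halving: 1 × 58.33 ≈ 58 years.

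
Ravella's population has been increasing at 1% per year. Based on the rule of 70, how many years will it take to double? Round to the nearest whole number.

Doubling time ≈ 70 / 1 = 70.00 years.

≈ 70 years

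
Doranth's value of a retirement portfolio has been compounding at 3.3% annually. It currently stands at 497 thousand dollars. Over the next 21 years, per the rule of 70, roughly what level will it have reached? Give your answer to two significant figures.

It doubles every 70/3.3 ≈ 21.21 years, so 21 years is 0.99 doublings.
2^0.99 ≈ 1.99; 497 × 1.99 ≈ 990 thousand dollars.

≈ 990 thousand dollars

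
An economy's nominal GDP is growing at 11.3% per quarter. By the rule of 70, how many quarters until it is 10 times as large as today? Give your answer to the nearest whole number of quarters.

Doubling time ≈ 70/11.3 = 6.19 quarters.
10× is log₂ 10 ≈ 3.32 doublings, so ≈ 3.32 × 6.19 = 21 quarters.

approximately 21 quarters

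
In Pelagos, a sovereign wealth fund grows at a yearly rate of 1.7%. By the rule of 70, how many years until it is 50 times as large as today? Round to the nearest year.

about 232 years

One doubling takes 70/1.7 = 41.18 years.
Reaching 50× takes log₂(50) ≈ 5.64 doublings.
5.64 × 41.18 ≈ 232 years.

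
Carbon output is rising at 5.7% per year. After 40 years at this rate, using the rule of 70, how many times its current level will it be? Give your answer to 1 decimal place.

Doubling time ≈ 70/5.7 = 12.28 years.
40 years / 12.28 ≈ 3.26 doublings → factor 2^3.26 ≈ 9.6.

≈ 9.6 times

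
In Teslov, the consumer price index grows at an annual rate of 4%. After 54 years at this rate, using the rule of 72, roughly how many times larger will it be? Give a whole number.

roughly 8 times

72/4 ≈ 18.00 years per doubling.
54 years fits 3 doublings: 2^3 = 8.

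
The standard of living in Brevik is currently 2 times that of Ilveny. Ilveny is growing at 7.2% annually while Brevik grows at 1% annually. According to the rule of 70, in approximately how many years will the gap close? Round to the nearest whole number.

Ilveny gains on Brevik at 7.2% − 1% = 6.2 points a year.
At that relative rate the gap halves every 70/6.2 ≈ 11.29 years.
A 2 times gap closes after 1 halving: 1 × 11.29 ≈ 11 years.

approximately 11 years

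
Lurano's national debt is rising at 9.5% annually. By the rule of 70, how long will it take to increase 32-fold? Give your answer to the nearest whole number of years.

37 years

Doubling time ≈ 70/9.5 = 7.37 years.
32 = 2^5, so 5 doublings → 37 years.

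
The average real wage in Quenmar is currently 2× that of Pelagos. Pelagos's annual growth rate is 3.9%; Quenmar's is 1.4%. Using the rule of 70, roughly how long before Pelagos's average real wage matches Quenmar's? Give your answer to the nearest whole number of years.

What matters is the difference: 2.5 pp.
Rule of 70 on the gap: the ratio halves every 70/2.5 ≈ 28.00 years.
A 2× gap closes after 1 halving: 1 × 28.00 ≈ 28 years.

about 28 years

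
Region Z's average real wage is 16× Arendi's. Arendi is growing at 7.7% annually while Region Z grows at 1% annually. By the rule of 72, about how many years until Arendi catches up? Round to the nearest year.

approximately 43 years

What matters is the difference: 6.7 pp.
Rule of 72 on the gap: the ratio halves every 72/6.7 ≈ 10.75 years.
A 16× gap closes after 4 halvings: 4 × 10.75 ≈ 43 years.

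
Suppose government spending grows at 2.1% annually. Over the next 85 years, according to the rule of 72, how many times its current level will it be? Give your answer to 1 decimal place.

Doubling time ≈ 72/2.1 = 34.29 years.
85 years / 34.29 ≈ 2.48 doublings → factor 2^2.48 ≈ 5.6.

roughly 5.6 times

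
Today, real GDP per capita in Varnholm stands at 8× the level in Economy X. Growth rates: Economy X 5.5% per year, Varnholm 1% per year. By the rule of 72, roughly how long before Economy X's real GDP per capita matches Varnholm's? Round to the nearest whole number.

about 48 years

The growth-rate gap is 5.5% − 1% = 4.5 percentage points.
So the ratio between them halves every 72/4.5 ≈ 16.00 years.
An 8× gap closes after 3 halvings: 3 × 16.00 ≈ 48 years.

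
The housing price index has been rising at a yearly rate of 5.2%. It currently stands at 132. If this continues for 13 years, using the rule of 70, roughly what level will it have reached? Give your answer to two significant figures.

It doubles every 70/5.2 ≈ 13.46 years, so 13 years is 0.97 doublings.
2^0.97 ≈ 1.96; 132 × 1.96 ≈ 260.

≈ 260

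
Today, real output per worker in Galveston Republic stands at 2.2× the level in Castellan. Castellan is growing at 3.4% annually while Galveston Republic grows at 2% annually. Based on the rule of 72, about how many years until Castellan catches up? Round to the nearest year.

Castellan gains on Galveston Republic at 3.4% − 2% = 1.4 points a year.
At that relative rate the gap halves every 72/1.4 ≈ 51.43 years.
A 2.2× gap takes log₂(2.2) ≈ 1.14 halvings to close: 1.14 × 51.43 ≈ 59 years.

≈ 59 years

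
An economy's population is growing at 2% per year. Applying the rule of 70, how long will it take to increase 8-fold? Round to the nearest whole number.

One doubling takes 70/2 = 35.00 years.
8× is 3 doublings, so 3 × 35.00 ≈ 105 years.

approximately 105 years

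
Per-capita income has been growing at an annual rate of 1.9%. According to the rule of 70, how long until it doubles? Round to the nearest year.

Doubling time ≈ 70 / 1.9 = 36.84 years.

37 years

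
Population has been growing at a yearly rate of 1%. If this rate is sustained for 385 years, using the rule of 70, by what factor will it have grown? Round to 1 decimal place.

around 45.3 times

Doubles every ≈ 70.00 years (70/1).
385 years is 5.50 doublings; 2^5.50 ≈ 45.3×.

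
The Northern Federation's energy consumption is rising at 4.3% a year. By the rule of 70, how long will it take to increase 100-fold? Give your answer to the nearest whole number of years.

One doubling takes 70/4.3 = 16.28 years.
Reaching 100× takes log₂(100) ≈ 6.64 doublings.
6.64 × 16.28 ≈ 108 years.

roughly 108 years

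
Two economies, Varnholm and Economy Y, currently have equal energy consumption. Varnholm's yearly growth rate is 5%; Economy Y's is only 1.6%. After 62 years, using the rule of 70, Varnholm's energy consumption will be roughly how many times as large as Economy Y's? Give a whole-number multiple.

about 8 times

Only the 3.4-point difference matters.
70/3.4 ≈ 20.59 years per doubling of the ratio; 62 years gives 3.01 doublings, so ≈ 8×.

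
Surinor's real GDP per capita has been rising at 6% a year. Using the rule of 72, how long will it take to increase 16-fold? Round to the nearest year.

approximately 48 years

At 6% it doubles every 72/6 ≈ 12.00 years.
16 = 2^4, so 4 doublings → 48 years.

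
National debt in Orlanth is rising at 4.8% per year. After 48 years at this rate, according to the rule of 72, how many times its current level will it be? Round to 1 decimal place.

Doubling time ≈ 72/4.8 = 15.00 years.
48 years / 15.00 ≈ 3.20 doublings → factor 2^3.20 ≈ 9.2.

≈ 9.2 times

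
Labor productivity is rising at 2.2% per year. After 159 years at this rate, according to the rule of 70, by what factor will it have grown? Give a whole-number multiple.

32 times

Doubling time ≈ 70/2.2 = 31.82 years.
159/31.82 ≈ 5 doublings, so about 2^5 = 32×.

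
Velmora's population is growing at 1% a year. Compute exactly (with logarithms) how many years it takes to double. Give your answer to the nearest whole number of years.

70 years

t = ln(2) / ln(1 + 0.01) = 0.6931 / 0.009950 ≈ 69.66.
≈ 70 years.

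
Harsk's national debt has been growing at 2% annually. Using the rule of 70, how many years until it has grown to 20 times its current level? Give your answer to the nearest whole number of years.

At 2% it doubles every 70/2 ≈ 35.00 years.
20× is log₂ 20 ≈ 4.32 doublings, so ≈ 4.32 × 35.00 = 151 years.

≈ 151 years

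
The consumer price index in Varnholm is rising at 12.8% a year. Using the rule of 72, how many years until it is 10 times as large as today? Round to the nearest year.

At 12.8% it doubles every 72/12.8 ≈ 5.62 years.
Reaching 10× takes log₂(10) ≈ 3.32 doublings.
3.32 × 5.62 ≈ 19 years.

19 years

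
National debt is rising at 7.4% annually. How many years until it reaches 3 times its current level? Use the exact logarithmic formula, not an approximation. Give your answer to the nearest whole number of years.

t = ln(3) / ln(1 + 0.074) = 1.0986 / 0.071390 ≈ 15.39.
≈ 15 years.

15 years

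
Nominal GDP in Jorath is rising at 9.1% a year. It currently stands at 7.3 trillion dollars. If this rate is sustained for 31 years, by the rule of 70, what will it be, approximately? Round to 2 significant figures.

roughly 120 trillion dollars

It doubles every 70/9.1 ≈ 7.69 years, so 31 years is 4.03 doublings.
2^4.03 ≈ 16.34; 7.3 × 16.34 ≈ 120 trillion dollars.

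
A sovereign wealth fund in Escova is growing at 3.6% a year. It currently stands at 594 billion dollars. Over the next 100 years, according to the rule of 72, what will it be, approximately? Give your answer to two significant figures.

It doubles every 72/3.6 ≈ 20.00 years, so 100 years is 5.00 doublings.
2^5.00 ≈ 32.00; 594 × 32.00 ≈ 19000 billion dollars.

≈ 19000 billion dollars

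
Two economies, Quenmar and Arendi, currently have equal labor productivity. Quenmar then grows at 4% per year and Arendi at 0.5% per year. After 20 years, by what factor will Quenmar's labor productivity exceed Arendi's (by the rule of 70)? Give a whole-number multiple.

≈ 2 times

Rate gap = 4% − 0.5% = 3.5 points.
The ratio doubles every 70/3.5 ≈ 20.00 years.
20/20.00 ≈ 1.00 doublings → ratio ≈ 2^1.00 ≈ 2.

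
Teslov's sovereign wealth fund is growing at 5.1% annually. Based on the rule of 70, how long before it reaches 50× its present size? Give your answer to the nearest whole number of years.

≈ 77 years

Doubling time ≈ 70/5.1 = 13.73 years.
Reaching 50× takes log₂(50) ≈ 5.64 doublings.
5.64 × 13.73 ≈ 77 years.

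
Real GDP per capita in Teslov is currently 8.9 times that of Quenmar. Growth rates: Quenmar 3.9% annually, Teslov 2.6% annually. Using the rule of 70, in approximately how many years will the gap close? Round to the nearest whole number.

around 170 years

Quenmar gains on Teslov at 3.9% − 2.6% = 1.3 points a year.
At that relative rate the gap halves every 70/1.3 ≈ 53.85 years.
An 8.9 times gap takes log₂(8.9) ≈ 3.15 halvings to close: 3.15 × 53.85 ≈ 170 years.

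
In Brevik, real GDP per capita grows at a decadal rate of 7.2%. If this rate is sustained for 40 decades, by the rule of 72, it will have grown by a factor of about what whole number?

Doubling time ≈ 72/7.2 = 10.00 decades.
40/10.00 ≈ 4 doublings, so about 2^4 = 16×.

16 times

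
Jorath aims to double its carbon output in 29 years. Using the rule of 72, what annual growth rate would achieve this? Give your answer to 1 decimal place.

approximately 2.5% annually

72 / 29 ≈ 2.48, so about 2.5% annually.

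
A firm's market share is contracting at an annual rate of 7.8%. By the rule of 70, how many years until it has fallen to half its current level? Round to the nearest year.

The rule works in reverse for decay: 70/7.8 ≈ 8.97 years to halve.

≈ 9 years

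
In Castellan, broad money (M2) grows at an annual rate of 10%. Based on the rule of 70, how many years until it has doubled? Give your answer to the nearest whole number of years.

around 7 years

At 10%, doubling takes about 70/10 = 7.00 years.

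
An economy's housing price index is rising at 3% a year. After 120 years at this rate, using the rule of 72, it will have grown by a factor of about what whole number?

approximately 32 times

At 3% one doubling takes ≈ 24.00 years; 120 years is 5 of them, so ×32.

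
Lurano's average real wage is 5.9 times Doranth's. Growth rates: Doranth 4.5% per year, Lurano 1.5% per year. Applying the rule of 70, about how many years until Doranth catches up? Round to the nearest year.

60 years

Doranth gains on Lurano at 4.5% − 1.5% = 3 points a year.
At that relative rate the gap halves every 70/3 ≈ 23.33 years.
A 5.9 times gap takes log₂(5.9) ≈ 2.56 halvings to close: 2.56 × 23.33 ≈ 60 years.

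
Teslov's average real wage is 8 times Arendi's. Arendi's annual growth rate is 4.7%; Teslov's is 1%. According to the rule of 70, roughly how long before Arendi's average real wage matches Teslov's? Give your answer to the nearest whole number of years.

What matters is the difference: 3.7 pp.
Rule of 70 on the gap: the ratio halves every 70/3.7 ≈ 18.92 years.
An 8 times gap closes after 3 halvings: 3 × 18.92 ≈ 57 years.

≈ 57 years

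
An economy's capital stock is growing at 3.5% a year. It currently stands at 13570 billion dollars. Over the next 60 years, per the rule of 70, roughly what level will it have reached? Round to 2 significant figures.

It doubles every 70/3.5 ≈ 20.00 years, so 60 years is 3.00 doublings.
2^3.00 ≈ 8.00; 13570 × 8.00 ≈ 110000 billion dollars.

around 110000 billion dollars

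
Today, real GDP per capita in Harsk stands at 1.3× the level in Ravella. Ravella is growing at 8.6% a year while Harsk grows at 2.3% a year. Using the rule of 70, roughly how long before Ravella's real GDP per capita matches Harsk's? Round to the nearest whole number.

≈ 4 years

Ravella gains on Harsk at 8.6% − 2.3% = 6.3 points a year.
At that relative rate the gap halves every 70/6.3 ≈ 11.11 years.
A 1.3× gap takes log₂(1.3) ≈ 0.38 halvings to close: 0.38 × 11.11 ≈ 4 years.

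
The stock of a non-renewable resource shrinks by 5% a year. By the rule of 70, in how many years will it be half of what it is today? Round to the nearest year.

Halving time ≈ 70 / 5 = 14.00 → 14 years.

around 14 years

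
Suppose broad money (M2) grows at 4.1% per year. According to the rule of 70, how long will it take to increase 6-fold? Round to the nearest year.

Doubling time ≈ 70/4.1 = 17.07 years.
Reaching 6× takes log₂(6) ≈ 2.58 doublings.
2.58 × 17.07 ≈ 44 years.

about 44 years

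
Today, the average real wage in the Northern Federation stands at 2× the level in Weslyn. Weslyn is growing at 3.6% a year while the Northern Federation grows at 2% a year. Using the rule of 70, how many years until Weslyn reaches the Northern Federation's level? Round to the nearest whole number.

about 44 years

What matters is the difference: 1.6 pp.
Rule of 70 on the gap: the ratio halves every 70/1.6 ≈ 43.75 years.
A 2× gap closes after 1 halving: 1 × 43.75 ≈ 44 years.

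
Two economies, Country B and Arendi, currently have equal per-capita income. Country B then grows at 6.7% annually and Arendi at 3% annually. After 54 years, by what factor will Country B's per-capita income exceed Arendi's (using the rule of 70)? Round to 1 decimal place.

Rate gap = 6.7% − 3% = 3.7 points.
The ratio doubles every 70/3.7 ≈ 18.92 years.
54/18.92 ≈ 2.85 doublings → ratio ≈ 2^2.85 ≈ 7.2.

≈ 7.2 times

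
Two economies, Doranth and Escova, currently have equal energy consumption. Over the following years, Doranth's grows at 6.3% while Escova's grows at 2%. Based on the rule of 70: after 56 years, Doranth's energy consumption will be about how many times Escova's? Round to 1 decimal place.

about 10.9 times

Doranth pulls ahead at 4.3 pp per year, so the ratio doubles every 70/4.3 ≈ 16.28 years.
In 56 years that's 3.44 doublings: 2^3.44 ≈ 10.9.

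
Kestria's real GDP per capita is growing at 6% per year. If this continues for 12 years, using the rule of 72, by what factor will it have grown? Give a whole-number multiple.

roughly 2 times

72/6 ≈ 12.00 years per doubling.
12 years fits 1 doubling: 2^1 = 2.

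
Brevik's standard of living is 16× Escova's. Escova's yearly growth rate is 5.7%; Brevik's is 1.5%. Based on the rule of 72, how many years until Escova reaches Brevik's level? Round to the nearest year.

69 years

The growth-rate gap is 5.7% − 1.5% = 4.2 percentage points.
So the ratio between them halves every 72/4.2 ≈ 17.14 years.
A 16× gap closes after 4 halvings: 4 × 17.14 ≈ 69 years.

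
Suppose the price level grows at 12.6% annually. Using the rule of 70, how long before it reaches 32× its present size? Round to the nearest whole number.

At 12.6% it doubles every 70/12.6 ≈ 5.56 years.
32× is 5 doublings, so 5 × 5.56 ≈ 28 years.

approximately 28 years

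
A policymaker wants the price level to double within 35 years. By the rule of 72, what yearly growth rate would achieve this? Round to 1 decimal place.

about 2.1%

72 / 35 ≈ 2.06, so about 2.1% per year.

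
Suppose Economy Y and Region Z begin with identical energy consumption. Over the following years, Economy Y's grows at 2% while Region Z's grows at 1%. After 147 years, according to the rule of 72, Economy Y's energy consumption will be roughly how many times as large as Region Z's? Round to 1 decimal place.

approximately 4.1 times

Rate gap = 2% − 1% = 1 point.
The ratio doubles every 72/1 ≈ 72.00 years.
147/72.00 ≈ 2.04 doublings → ratio ≈ 2^2.04 ≈ 4.1.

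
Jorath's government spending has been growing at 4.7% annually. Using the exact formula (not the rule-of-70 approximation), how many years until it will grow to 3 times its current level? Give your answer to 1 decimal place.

t = ln(3) / ln(1 + 0.047) = 1.0986 / 0.045929 ≈ 23.92.

23.9 years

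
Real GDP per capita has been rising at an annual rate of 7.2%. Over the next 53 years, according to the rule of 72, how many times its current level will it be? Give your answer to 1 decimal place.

around 39.4 times

Doubles every ≈ 10.00 years (72/7.2).
53 years is 5.30 doublings; 2^5.30 ≈ 39.4×.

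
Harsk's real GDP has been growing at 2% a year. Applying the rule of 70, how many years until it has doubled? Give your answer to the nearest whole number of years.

At 2%, doubling takes about 70/2 = 35.00 years.

about 35 years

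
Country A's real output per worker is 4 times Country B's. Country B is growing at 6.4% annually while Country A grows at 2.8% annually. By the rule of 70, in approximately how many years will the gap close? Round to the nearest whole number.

What matters is the difference: 3.6 pp.
Rule of 70 on the gap: the ratio halves every 70/3.6 ≈ 19.44 years.
A 4 times gap closes after 2 halvings: 2 × 19.44 ≈ 39 years.

roughly 39 years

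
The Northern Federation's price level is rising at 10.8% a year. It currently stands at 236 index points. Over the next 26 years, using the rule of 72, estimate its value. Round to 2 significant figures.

around 3500 index points

Doubling time ≈ 72/10.8 = 6.67 years.
26 years is 26/6.67 ≈ 3.90 doublings, a factor of 2^3.90 ≈ 14.93.
236 × 14.93 ≈ 3500 index points.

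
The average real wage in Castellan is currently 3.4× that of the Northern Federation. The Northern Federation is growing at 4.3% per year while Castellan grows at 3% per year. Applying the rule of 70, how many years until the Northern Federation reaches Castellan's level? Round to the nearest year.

the Northern Federation gains on Castellan at 4.3% − 3% = 1.3 points a year.
At that relative rate the gap halves every 70/1.3 ≈ 53.85 years.
A 3.4× gap takes log₂(3.4) ≈ 1.77 halvings to close: 1.77 × 53.85 ≈ 95 years.

≈ 95 years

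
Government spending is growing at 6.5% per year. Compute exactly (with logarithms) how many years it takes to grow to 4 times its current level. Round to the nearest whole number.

t = ln(4) / ln(1 + 0.065) = 1.3863 / 0.062975 ≈ 22.01.
≈ 22 years.

22 years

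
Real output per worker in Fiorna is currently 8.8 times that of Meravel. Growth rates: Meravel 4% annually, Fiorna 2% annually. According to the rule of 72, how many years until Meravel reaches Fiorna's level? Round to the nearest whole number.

The growth-rate gap is 4% − 2% = 2 percentage points.
So the ratio between them halves every 72/2 ≈ 36.00 years.
An 8.8 times gap takes log₂(8.8) ≈ 3.14 halvings to close: 3.14 × 36.00 ≈ 113 years.

≈ 113 years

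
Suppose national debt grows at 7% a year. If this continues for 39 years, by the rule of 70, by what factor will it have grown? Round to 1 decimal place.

Doubles every ≈ 10.00 years (70/7).
39 years is 3.90 doublings; 2^3.90 ≈ 14.9×.

around 14.9 times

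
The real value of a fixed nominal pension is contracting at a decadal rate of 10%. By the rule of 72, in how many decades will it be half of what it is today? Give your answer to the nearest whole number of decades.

Halving time ≈ 72 / 10 = 7.20 → 7 decades.

7 decades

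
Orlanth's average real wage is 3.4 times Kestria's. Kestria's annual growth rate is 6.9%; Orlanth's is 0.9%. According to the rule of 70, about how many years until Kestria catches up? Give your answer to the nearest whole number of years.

The growth-rate gap is 6.9% − 0.9% = 6 percentage points.
So the ratio between them halves every 70/6 ≈ 11.67 years.
A 3.4 times gap takes log₂(3.4) ≈ 1.77 halvings to close: 1.77 × 11.67 ≈ 21 years.

around 21 years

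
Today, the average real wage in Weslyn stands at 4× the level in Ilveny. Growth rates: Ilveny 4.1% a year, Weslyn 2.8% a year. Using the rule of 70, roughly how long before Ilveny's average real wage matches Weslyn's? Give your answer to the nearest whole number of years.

The growth-rate gap is 4.1% − 2.8% = 1.3 percentage points.
So the ratio between them halves every 70/1.3 ≈ 53.85 years.
A 4× gap closes after 2 halvings: 2 × 53.85 ≈ 108 years.

108 years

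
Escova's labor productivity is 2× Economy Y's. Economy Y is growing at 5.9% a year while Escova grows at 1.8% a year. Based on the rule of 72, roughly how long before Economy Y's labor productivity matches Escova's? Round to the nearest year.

The growth-rate gap is 5.9% − 1.8% = 4.1 percentage points.
So the ratio between them halves every 72/4.1 ≈ 17.56 years.
A 2× gap closes after 1 halving: 1 × 17.56 ≈ 18 years.

18 years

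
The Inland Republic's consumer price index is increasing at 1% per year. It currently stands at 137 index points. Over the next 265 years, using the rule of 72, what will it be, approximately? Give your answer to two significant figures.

around 1800 index points

It doubles every 72/1 ≈ 72.00 years, so 265 years is 3.68 doublings.
2^3.68 ≈ 12.82; 137 × 12.82 ≈ 1800 index points.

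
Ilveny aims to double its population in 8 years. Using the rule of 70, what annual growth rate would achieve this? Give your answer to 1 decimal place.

8.8% a year

70 / 8 ≈ 8.75, so about 8.8% a year.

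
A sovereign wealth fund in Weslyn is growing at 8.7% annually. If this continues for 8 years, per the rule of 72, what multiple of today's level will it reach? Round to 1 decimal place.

Doubling time ≈ 72/8.7 = 8.28 years.
8 years / 8.28 ≈ 0.97 doublings → factor 2^0.97 ≈ 2.0.

≈ 2.0 times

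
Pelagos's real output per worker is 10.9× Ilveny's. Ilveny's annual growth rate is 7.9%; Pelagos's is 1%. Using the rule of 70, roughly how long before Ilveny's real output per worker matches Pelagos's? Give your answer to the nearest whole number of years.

Ilveny gains on Pelagos at 7.9% − 1% = 6.9 points a year.
At that relative rate the gap halves every 70/6.9 ≈ 10.14 years.
A 10.9× gap takes log₂(10.9) ≈ 3.45 halvings to close: 3.45 × 10.14 ≈ 35 years.

around 35 years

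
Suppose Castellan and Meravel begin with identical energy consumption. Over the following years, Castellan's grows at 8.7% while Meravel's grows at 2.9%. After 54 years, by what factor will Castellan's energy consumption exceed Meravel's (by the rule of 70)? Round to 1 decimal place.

Only the 5.8-point difference matters.
70/5.8 ≈ 12.07 years per doubling of the ratio; 54 years gives 4.47 doublings, so ≈ 22.2×.

about 22.2 times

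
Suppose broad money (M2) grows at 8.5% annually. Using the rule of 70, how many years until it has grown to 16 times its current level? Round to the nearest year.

Doubling time ≈ 70/8.5 = 8.24 years.
16× is 4 doublings, so 4 × 8.24 ≈ 33 years.

around 33 years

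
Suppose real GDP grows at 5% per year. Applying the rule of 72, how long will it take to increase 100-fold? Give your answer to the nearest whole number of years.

96 years

At 5% it doubles every 72/5 ≈ 14.40 years.
Reaching 100× takes log₂(100) ≈ 6.64 doublings.
6.64 × 14.40 ≈ 96 years.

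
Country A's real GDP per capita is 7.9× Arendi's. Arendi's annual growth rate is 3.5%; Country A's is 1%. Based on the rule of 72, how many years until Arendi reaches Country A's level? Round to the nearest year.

Arendi gains on Country A at 3.5% − 1% = 2.5 points a year.
At that relative rate the gap halves every 72/2.5 ≈ 28.80 years.
A 7.9× gap takes log₂(7.9) ≈ 2.98 halvings to close: 2.98 × 28.80 ≈ 86 years.

around 86 years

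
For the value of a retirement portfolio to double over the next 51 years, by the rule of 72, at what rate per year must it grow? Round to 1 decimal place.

around 1.4%

72 / 51 ≈ 1.41, so about 1.4% per year.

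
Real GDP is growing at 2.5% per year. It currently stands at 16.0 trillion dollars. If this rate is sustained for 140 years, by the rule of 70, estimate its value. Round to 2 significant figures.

Doubling time ≈ 70/2.5 = 28.00 years.
140 years is 140/28.00 ≈ 5.00 doublings, a factor of 2^5.00 ≈ 32.00.
16.0 × 32.00 ≈ 510 trillion dollars.

≈ 510 trillion dollars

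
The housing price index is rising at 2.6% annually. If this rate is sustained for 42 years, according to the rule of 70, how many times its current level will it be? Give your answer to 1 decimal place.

Doubling time ≈ 70/2.6 = 26.92 years.
42 years / 26.92 ≈ 1.56 doublings → factor 2^1.56 ≈ 2.9.

around 2.9 times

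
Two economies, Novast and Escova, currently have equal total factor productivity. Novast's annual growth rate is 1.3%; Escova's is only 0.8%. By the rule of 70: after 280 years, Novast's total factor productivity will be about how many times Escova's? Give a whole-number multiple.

Only the 0.5-point difference matters.
70/0.5 ≈ 140.00 years per doubling of the ratio; 280 years gives 2.00 doublings, so ≈ 4×.

roughly 4 times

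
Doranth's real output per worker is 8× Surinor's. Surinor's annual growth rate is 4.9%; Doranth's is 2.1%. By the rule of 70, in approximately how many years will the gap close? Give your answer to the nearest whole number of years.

75 years

What matters is the difference: 2.8 pp.
Rule of 70 on the gap: the ratio halves every 70/2.8 ≈ 25.00 years.
An 8× gap closes after 3 halvings: 3 × 25.00 ≈ 75 years.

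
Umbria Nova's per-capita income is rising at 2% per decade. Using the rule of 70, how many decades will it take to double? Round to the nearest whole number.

Doubling time ≈ 70 / 2 = 35.00 decades.

about 35 decades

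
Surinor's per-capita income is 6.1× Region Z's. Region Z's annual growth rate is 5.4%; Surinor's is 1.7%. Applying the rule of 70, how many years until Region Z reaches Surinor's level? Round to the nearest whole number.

The growth-rate gap is 5.4% − 1.7% = 3.7 percentage points.
So the ratio between them halves every 70/3.7 ≈ 18.92 years.
A 6.1× gap takes log₂(6.1) ≈ 2.61 halvings to close: 2.61 × 18.92 ≈ 49 years.

49 years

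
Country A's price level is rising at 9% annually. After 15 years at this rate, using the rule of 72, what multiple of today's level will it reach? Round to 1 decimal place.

roughly 3.7 times

Doubles every ≈ 8.00 years (72/9).
15 years is 1.88 doublings; 2^1.88 ≈ 3.7×.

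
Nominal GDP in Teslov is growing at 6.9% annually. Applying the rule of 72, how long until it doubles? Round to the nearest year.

At 6.9%, doubling takes about 72/6.9 = 10.43 years.

roughly 10 years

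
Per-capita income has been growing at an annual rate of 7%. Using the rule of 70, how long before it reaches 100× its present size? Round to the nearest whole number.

One doubling takes 70/7 = 10.00 years.
100× is log₂ 100 ≈ 6.64 doublings, so ≈ 6.64 × 10.00 = 66 years.

around 66 years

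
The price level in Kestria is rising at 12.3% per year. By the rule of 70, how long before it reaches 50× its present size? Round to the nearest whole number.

approximately 32 years

Doubling time ≈ 70/12.3 = 5.69 years.
Reaching 50× takes log₂(50) ≈ 5.64 doublings.
5.64 × 5.69 ≈ 32 years.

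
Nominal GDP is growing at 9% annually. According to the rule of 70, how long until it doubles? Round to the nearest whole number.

about 8 years

At 9%, doubling takes about 70/9 = 7.78 years.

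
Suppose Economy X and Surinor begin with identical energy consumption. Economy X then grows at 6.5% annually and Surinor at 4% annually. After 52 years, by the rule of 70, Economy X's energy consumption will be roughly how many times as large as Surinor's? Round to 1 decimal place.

Economy X pulls ahead at 2.5 pp per year, so the ratio doubles every 70/2.5 ≈ 28.00 years.
In 52 years that's 1.86 doublings: 2^1.86 ≈ 3.6.

roughly 3.6 times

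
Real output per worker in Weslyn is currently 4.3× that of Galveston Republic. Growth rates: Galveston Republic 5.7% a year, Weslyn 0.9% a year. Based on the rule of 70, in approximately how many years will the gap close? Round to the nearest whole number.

around 31 years

What matters is the difference: 4.8 pp.
Rule of 70 on the gap: the ratio halves every 70/4.8 ≈ 14.58 years.
A 4.3× gap takes log₂(4.3) ≈ 2.10 halvings to close: 2.10 × 14.58 ≈ 31 years.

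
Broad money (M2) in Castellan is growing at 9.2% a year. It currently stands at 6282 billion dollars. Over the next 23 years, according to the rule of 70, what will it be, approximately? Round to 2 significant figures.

It doubles every 70/9.2 ≈ 7.61 years, so 23 years is 3.02 doublings.
2^3.02 ≈ 8.11; 6282 × 8.11 ≈ 51000 billion dollars.

roughly 51000 billion dollars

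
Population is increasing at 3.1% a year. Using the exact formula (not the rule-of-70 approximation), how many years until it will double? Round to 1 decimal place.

22.7 years

t = ln(2) / ln(1 + 0.031) = 0.6931 / 0.030529 ≈ 22.70.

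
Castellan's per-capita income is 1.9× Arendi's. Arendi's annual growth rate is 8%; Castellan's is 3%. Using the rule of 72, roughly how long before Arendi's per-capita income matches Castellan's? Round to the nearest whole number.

13 years

The growth-rate gap is 8% − 3% = 5 percentage points.
So the ratio between them halves every 72/5 ≈ 14.40 years.
A 1.9× gap takes log₂(1.9) ≈ 0.93 halvings to close: 0.93 × 14.40 ≈ 13 years.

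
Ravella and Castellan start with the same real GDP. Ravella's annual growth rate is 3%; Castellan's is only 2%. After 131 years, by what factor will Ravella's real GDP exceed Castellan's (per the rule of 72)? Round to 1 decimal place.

approximately 3.5 times

Ravella pulls ahead at 1 pp per year, so the ratio doubles every 72/1 ≈ 72.00 years.
In 131 years that's 1.82 doublings: 2^1.82 ≈ 3.5.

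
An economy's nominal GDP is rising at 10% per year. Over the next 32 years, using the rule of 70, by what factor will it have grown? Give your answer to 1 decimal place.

Doubling time ≈ 70/10 = 7.00 years.
32 years / 7.00 ≈ 4.57 doublings → factor 2^4.57 ≈ 23.8.

around 23.8 times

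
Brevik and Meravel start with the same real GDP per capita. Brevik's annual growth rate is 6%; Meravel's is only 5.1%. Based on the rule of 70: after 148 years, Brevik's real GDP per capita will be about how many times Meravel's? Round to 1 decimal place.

around 3.7 times

Only the 0.9-point difference matters.
70/0.9 ≈ 77.78 years per doubling of the ratio; 148 years gives 1.90 doublings, so ≈ 3.7×.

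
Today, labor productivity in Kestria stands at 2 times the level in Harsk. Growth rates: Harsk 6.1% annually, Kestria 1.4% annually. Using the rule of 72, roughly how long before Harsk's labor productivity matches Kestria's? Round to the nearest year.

approximately 15 years

Harsk gains on Kestria at 6.1% − 1.4% = 4.7 points a year.
At that relative rate the gap halves every 72/4.7 ≈ 15.32 years.
A 2 times gap closes after 1 halving: 1 × 15.32 ≈ 15 years.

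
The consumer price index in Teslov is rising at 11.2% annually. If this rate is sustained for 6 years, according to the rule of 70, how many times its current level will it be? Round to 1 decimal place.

≈ 1.9 times

Doubling time ≈ 70/11.2 = 6.25 years.
6 years / 6.25 ≈ 0.96 doublings → factor 2^0.96 ≈ 1.9.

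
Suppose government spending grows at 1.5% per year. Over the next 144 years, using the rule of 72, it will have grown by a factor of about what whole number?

At 1.5% one doubling takes ≈ 48.00 years; 144 years is 3 of them, so ×8.

approximately 8 times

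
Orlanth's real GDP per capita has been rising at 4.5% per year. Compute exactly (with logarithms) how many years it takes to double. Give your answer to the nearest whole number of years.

16 years

t = ln(2) / ln(1 + 0.045) = 0.6931 / 0.044017 ≈ 15.75.
≈ 16 years.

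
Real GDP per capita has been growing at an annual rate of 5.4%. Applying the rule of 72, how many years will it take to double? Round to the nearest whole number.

roughly 13 years

72/5.4 ≈ 13.33, so it doubles roughly every 13 years.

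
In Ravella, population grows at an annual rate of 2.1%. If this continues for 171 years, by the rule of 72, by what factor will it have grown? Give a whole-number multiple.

32 times

72/2.1 ≈ 34.29 years per doubling.
171 years fits 5 doublings: 2^5 = 32.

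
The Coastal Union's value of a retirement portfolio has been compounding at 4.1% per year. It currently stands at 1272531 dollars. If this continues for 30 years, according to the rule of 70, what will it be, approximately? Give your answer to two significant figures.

It doubles every 70/4.1 ≈ 17.07 years, so 30 years is 1.76 doublings.
2^1.76 ≈ 3.39; 1272531 × 3.39 ≈ 4300000 dollars.

approximately 4300000 dollars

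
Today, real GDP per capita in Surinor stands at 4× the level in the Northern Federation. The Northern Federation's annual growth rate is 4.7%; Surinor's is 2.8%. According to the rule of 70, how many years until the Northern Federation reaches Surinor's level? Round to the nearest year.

about 74 years

The growth-rate gap is 4.7% − 2.8% = 1.9 percentage points.
So the ratio between them halves every 70/1.9 ≈ 36.84 years.
A 4× gap closes after 2 halvings: 2 × 36.84 ≈ 74 years.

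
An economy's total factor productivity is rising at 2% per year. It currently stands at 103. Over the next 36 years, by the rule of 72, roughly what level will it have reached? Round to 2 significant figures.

Doubling time ≈ 72/2 = 36.00 years.
36 years is 36/36.00 ≈ 1.00 doublings, a factor of 2^1.00 ≈ 2.00.
103 × 2.00 ≈ 210.

210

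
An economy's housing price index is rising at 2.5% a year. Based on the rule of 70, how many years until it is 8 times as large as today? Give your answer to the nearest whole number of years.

approximately 84 years

Doubling time ≈ 70/2.5 = 28.00 years.
8× is 3 doublings, so 3 × 28.00 ≈ 84 years.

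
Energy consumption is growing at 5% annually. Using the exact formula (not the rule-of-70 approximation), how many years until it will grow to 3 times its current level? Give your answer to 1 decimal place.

t = ln(3) / ln(1 + 0.05) = 1.0986 / 0.048790 ≈ 22.52.

22.5 years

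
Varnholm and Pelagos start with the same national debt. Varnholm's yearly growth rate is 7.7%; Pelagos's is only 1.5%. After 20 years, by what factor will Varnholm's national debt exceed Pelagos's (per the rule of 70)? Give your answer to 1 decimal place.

about 3.4 times

Only the 6.2-point difference matters.
70/6.2 ≈ 11.29 years per doubling of the ratio; 20 years gives 1.77 doublings, so ≈ 3.4×.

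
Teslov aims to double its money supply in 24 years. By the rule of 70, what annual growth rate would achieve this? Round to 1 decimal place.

70 / 24 ≈ 2.92, so about 2.9% a year.

2.9% a year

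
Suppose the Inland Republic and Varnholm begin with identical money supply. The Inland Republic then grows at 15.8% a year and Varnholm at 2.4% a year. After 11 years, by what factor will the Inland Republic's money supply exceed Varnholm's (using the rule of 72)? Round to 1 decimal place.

4.1 times

the Inland Republic pulls ahead at 13.4 pp per year, so the ratio doubles every 72/13.4 ≈ 5.37 years.
In 11 years that's 2.05 doublings: 2^2.05 ≈ 4.1.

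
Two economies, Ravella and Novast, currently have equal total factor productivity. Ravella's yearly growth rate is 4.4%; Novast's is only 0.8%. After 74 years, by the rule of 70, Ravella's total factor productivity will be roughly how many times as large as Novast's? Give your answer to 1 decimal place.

≈ 14.0 times

Ravella pulls ahead at 3.6 pp per year, so the ratio doubles every 70/3.6 ≈ 19.44 years.
In 74 years that's 3.81 doublings: 2^3.81 ≈ 14.0.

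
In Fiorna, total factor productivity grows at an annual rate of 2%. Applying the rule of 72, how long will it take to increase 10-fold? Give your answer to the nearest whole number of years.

Doubling time ≈ 72/2 = 36.00 years.
10× is log₂ 10 ≈ 3.32 doublings, so ≈ 3.32 × 36.00 = 120 years.

roughly 120 years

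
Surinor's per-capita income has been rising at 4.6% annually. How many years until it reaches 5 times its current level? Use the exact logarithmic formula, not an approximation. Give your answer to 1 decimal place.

35.8 years

t = ln(5) / ln(1 + 0.046) = 1.6094 / 0.044973 ≈ 35.79.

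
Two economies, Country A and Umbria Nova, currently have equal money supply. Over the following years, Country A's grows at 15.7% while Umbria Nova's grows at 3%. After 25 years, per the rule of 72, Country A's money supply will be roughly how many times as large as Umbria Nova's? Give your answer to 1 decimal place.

about 21.3 times

Rate gap = 15.7% − 3% = 12.7 points.
The ratio doubles every 72/12.7 ≈ 5.67 years.
25/5.67 ≈ 4.41 doublings → ratio ≈ 2^4.41 ≈ 21.3.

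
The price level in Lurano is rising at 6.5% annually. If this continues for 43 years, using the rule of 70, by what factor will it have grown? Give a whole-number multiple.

roughly 16 times

70/6.5 ≈ 10.77 years per doubling.
43 years fits 4 doublings: 2^4 = 16.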